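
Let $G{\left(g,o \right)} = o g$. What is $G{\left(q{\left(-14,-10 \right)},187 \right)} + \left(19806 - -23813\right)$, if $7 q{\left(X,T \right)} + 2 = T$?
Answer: $\frac{303089}{7} \approx 43298.0$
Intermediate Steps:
$q{\left(X,T \right)} = - \frac{2}{7} + \frac{T}{7}$
$G{\left(g,o \right)} = g o$
$G{\left(q{\left(-14,-10 \right)},187 \right)} + \left(19806 - -23813\right) = \left(- \frac{2}{7} + \frac{1}{7} \left(-10\right)\right) 187 + \left(19806 - -23813\right) = \left(- \frac{2}{7} - \frac{10}{7}\right) 187 + \left(19806 + 23813\right) = \left(- \frac{12}{7}\right) 187 + 43619 = - \frac{2244}{7} + 43619 = \frac{303089}{7}$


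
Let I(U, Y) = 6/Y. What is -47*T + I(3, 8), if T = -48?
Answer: 9027/4 ≈ 2256.8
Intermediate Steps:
-47*T + I(3, 8) = -47*(-48) + 6/8 = 2256 + 6*(1/8) = 2256 + 3/4 = 9027/4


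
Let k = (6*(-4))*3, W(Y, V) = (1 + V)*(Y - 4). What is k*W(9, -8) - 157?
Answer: 2363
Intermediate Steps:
W(Y, V) = (1 + V)*(-4 + Y)
k = -72 (k = -24*3 = -72)
k*W(9, -8) - 157 = -72*(-4 + 9 - 4*(-8) - 8*9) - 157 = -72*(-4 + 9 + 32 - 72) - 157 = -72*(-35) - 157 = 2520 - 157 = 2363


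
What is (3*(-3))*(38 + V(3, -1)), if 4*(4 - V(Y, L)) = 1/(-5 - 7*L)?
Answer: -3015/8 ≈ -376.88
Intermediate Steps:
V(Y, L) = 4 - 1/(4*(-5 - 7*L))
(3*(-3))*(38 + V(3, -1)) = (3*(-3))*(38 + (81 + 112*(-1))/(4*(5 + 7*(-1)))) = -9*(38 + (81 - 112)/(4*(5 - 7))) = -9*(38 + (¼)*(-31)/(-2)) = -9*(38 + (¼)*(-½)*(-31)) = -9*(38 + 31/8) = -9*335/8 = -3015/8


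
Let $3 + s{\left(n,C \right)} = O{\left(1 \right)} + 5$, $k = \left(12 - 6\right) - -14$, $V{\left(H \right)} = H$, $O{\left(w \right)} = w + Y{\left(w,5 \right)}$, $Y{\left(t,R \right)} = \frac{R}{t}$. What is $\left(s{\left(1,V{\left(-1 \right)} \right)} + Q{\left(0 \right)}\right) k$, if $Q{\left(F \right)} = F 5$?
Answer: $160$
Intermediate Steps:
$Q{\left(F \right)} = 5 F$
$O{\left(w \right)} = w + \frac{5}{w}$
$k = 20$ ($k = \left(12 - 6\right) + 14 = 6 + 14 = 20$)
$s{\left(n,C \right)} = 8$ ($s{\left(n,C \right)} = -3 + \left(\left(1 + \frac{5}{1}\right) + 5\right) = -3 + \left(\left(1 + 5 \cdot 1\right) + 5\right) = -3 + \left(\left(1 + 5\right) + 5\right) = -3 + \left(6 + 5\right) = -3 + 11 = 8$)
$\left(s{\left(1,V{\left(-1 \right)} \right)} + Q{\left(0 \right)}\right) k = \left(8 + 5 \cdot 0\right) 20 = \left(8 + 0\right) 20 = 8 \cdot 20 = 160$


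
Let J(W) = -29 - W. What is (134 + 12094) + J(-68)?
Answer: 12267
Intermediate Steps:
(134 + 12094) + J(-68) = (134 + 12094) + (-29 - 1*(-68)) = 12228 + (-29 + 68) = 12228 + 39 = 12267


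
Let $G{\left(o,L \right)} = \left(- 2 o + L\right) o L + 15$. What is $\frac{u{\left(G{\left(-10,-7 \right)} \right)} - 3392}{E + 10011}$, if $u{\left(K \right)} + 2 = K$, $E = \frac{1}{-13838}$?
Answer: $- \frac{34166022}{138532217} \approx -0.24663$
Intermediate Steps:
$E = - \frac{1}{13838} \approx -7.2265 \cdot 10^{-5}$
$G{\left(o,L \right)} = 15 + L o \left(L - 2 o\right)$ ($G{\left(o,L \right)} = \left(L - 2 o\right) o L + 15 = o \left(L - 2 o\right) L + 15 = L o \left(L - 2 o\right) + 15 = 15 + L o \left(L - 2 o\right)$)
$u{\left(K \right)} = -2 + K$
$\frac{u{\left(G{\left(-10,-7 \right)} \right)} - 3392}{E + 10011} = \frac{\left(-2 - \left(-15 - 1400 + 490\right)\right) - 3392}{- \frac{1}{13838} + 10011} = \frac{\left(-2 - \left(475 - 1400\right)\right) - 3392}{\frac{138532217}{13838}} = \left(\left(-2 + \left(15 - 490 + 1400\right)\right) - 3392\right) \frac{13838}{138532217} = \left(\left(-2 + 925\right) - 3392\right) \frac{13838}{138532217} = \left(923 - 3392\right) \frac{13838}{138532217} = \left(-2469\right) \frac{13838}{138532217} = - \frac{34166022}{138532217}$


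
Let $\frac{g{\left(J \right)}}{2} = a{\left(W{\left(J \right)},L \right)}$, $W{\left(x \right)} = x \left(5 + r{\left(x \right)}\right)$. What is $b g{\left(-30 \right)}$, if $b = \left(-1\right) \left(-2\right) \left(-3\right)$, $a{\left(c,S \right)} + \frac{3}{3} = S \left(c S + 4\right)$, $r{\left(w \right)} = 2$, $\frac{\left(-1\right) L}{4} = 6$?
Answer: $1452684$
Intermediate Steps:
$L = -24$ ($L = \left(-4\right) 6 = -24$)
$W{\left(x \right)} = 7 x$ ($W{\left(x \right)} = x \left(5 + 2\right) = x 7 = 7 x$)
$a{\left(c,S \right)} = -1 + S \left(4 + S c\right)$ ($a{\left(c,S \right)} = -1 + S \left(c S + 4\right) = -1 + S \left(S c + 4\right) = -1 + S \left(4 + S c\right)$)
$g{\left(J \right)} = -194 + 8064 J$ ($g{\left(J \right)} = 2 \left(-1 + 4 \left(-24\right) + 7 J \left(-24\right)^{2}\right) = 2 \left(-1 - 96 + 7 J 576\right) = 2 \left(-1 - 96 + 4032 J\right) = 2 \left(-97 + 4032 J\right) = -194 + 8064 J$)
$b = -6$ ($b = 2 \left(-3\right) = -6$)
$b g{\left(-30 \right)} = - 6 \left(-194 + 8064 \left(-30\right)\right) = - 6 \left(-194 - 241920\right) = \left(-6\right) \left(-242114\right) = 1452684$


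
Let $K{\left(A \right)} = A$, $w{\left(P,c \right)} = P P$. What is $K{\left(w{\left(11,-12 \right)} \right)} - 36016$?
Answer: $-35895$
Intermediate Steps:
$w{\left(P,c \right)} = P^{2}$
$K{\left(w{\left(11,-12 \right)} \right)} - 36016 = 11^{2} - 36016 = 121 - 36016 = -35895$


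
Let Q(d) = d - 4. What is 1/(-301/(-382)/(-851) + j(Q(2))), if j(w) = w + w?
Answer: -325082/1300629 ≈ -0.24994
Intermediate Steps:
Q(d) = -4 + d
j(w) = 2*w
1/(-301/(-382)/(-851) + j(Q(2))) = 1/(-301/(-382)/(-851) + 2*(-4 + 2)) = 1/(-301*(-1/382)*(-1/851) + 2*(-2)) = 1/((301/382)*(-1/851) - 4) = 1/(-301/325082 - 4) = 1/(-1300629/325082) = -325082/1300629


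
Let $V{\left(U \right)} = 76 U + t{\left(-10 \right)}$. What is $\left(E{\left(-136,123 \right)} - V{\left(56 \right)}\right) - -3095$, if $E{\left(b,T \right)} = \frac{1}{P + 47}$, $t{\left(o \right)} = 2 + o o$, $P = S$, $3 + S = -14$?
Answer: $- \frac{37889}{30} \approx -1263.0$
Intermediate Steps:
$S = -17$ ($S = -3 - 14 = -17$)
$P = -17$
$t{\left(o \right)} = 2 + o^{2}$
$E{\left(b,T \right)} = \frac{1}{30}$ ($E{\left(b,T \right)} = \frac{1}{-17 + 47} = \frac{1}{30}$)
$V{\left(U \right)} = 102 + 76 U$ ($V{\left(U \right)} = 76 U + \left(2 + \left(-10\right)^{2}\right) = 76 U + \left(2 + 100\right) = 76 U + 102 = 102 + 76 U$)
$\left(E{\left(-136,123 \right)} - V{\left(56 \right)}\right) - -3095 = \left(\frac{1}{30} - \left(102 + 76 \cdot 56\right)\right) - -3095 = \left(\frac{1}{30} - \left(102 + 4256\right)\right) + 3095 = \left(\frac{1}{30} - 4358\right) + 3095 = - \frac{130739}{30} + 3095 = - \frac{37889}{30}$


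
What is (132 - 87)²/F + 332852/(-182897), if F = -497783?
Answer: -1161247787/636664457 ≈ -1.8240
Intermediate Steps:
(132 - 87)²/F + 332852/(-182897) = (132 - 87)²/(-497783) + 332852/(-182897) = 45²*(-1/497783) + 332852*(-1/182897) = 2025*(-1/497783) - 25604/14069 = -2025/497783 - 25604/14069 = -1161247787/636664457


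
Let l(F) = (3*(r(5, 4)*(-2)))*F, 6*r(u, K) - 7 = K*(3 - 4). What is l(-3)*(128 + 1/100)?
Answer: 115209/100 ≈ 1152.1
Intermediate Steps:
r(u, K) = 7/6 - K/6 (r(u, K) = 7/6 + (K*(3 - 4))/6 = 7/6 + (K*(-1))/6 = 7/6 + (-K)/6 = 7/6 - K/6)
l(F) = -3*F (l(F) = (3*((7/6 - ⅙*4)*(-2)))*F = (3*((7/6 - ⅔)*(-2)))*F = (3*((½)*(-2)))*F = (3*(-1))*F = -3*F)
l(-3)*(128 + 1/100) = (-3*(-3))*(128 + 1/100) = 9*(128 + 1/100) = 9*(12801/100) = 115209/100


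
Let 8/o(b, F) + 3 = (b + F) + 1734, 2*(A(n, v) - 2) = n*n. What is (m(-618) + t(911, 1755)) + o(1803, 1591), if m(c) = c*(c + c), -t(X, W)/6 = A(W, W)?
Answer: -43440724867/5125 ≈ -8.4762e+6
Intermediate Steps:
A(n, v) = 2 + n²/2 (A(n, v) = 2 + (n*n)/2 = 2 + n²/2)
o(b, F) = 8/(1731 + F + b) (o(b, F) = 8/(-3 + ((b + F) + 1734)) = 8/(-3 + ((F + b) + 1734)) = 8/(-3 + (1734 + F + b)) = 8/(1731 + F + b))
t(X, W) = -12 - 3*W² (t(X, W) = -6*(2 + W²/2) = -12 - 3*W²)
m(c) = 2*c² (m(c) = c*(2*c) = 2*c²)
(m(-618) + t(911, 1755)) + o(1803, 1591) = (2*(-618)² + (-12 - 3*1755²)) + 8/(1731 + 1591 + 1803) = (2*381924 + (-12 - 3*3080025)) + 8/5125 = (763848 + (-12 - 9240075)) + 8*(1/5125) = (763848 - 9240087) + 8/5125 = -8476239 + 8/5125 = -43440724867/5125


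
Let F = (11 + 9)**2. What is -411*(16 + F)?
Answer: -170976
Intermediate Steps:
F = 400 (F = 20**2 = 400)
-411*(16 + F) = -411*(16 + 400) = -411*416 = -170976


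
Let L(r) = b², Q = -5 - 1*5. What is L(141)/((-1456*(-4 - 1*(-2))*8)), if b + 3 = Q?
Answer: 13/1792 ≈ 0.0072545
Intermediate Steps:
Q = -10 (Q = -5 - 5 = -10)
b = -13 (b = -3 - 10 = -13)
L(r) = 169 (L(r) = (-13)² = 169)
L(141)/((-1456*(-4 - 1*(-2))*8)) = 169/((-1456*(-4 - 1*(-2))*8)) = 169/((-1456*(-4 + 2)*8)) = 169/((-(-2912)*8)) = 169/((-1456*(-16))) = 169/23296 = 169*(1/23296) = 13/1792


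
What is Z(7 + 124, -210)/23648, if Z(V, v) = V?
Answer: 131/23648 ≈ 0.0055396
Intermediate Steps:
Z(7 + 124, -210)/23648 = (7 + 124)/23648 = 131*(1/23648) = 131/23648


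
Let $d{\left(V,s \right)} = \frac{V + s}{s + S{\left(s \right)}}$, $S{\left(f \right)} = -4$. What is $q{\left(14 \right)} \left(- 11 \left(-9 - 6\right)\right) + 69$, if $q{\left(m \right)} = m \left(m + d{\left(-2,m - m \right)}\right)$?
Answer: $33564$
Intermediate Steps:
$d{\left(V,s \right)} = \frac{V + s}{-4 + s}$ ($d{\left(V,s \right)} = \frac{V + s}{s - 4} = \frac{V + s}{-4 + s}$)
$q{\left(m \right)} = m \left(\frac{1}{2} + m\right)$ ($q{\left(m \right)} = m \left(m + \frac{-2 + \left(m - m\right)}{-4 + \left(m - m\right)}\right) = m \left(m + \frac{-2 + 0}{-4 + 0}\right) = m \left(m + \frac{1}{-4} \left(-2\right)\right) = m \left(m - - \frac{1}{2}\right) = m \left(m + \frac{1}{2}\right) = m \left(\frac{1}{2} + m\right)$)
$q{\left(14 \right)} \left(- 11 \left(-9 - 6\right)\right) + 69 = 14 \left(\frac{1}{2} + 14\right) \left(- 11 \left(-9 - 6\right)\right) + 69 = 14 \cdot \frac{29}{2} \left(\left(-11\right) \left(-15\right)\right) + 69 = 203 \cdot 165 + 69 = 33495 + 69 = 33564$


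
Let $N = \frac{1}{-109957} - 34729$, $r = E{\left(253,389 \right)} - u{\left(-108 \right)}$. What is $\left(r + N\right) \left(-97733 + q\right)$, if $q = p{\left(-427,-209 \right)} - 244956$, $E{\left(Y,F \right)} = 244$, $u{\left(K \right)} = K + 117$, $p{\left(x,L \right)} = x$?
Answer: $\frac{1301389839721044}{109957} \approx 1.1835 \cdot 10^{10}$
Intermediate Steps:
$u{\left(K \right)} = 117 + K$
$q = -245383$ ($q = -427 - 244956 = -245383$)
$r = 235$ ($r = 244 - \left(117 - 108\right) = 244 - 9 = 235$)
$N = - \frac{3818696654}{109957}$ ($N = - \frac{1}{109957} - 34729 = - \frac{3818696654}{109957} \approx -34729.0$)
$\left(r + N\right) \left(-97733 + q\right) = \left(235 - \frac{3818696654}{109957}\right) \left(-97733 - 245383\right) = \left(- \frac{3792856759}{109957}\right) \left(-343116\right) = \frac{1301389839721044}{109957}$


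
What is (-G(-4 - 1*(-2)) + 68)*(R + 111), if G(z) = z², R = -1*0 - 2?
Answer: 6976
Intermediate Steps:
R = -2 (R = 0 - 2 = -2)
(-G(-4 - 1*(-2)) + 68)*(R + 111) = (-(-4 - 1*(-2))² + 68)*(-2 + 111) = (-(-4 + 2)² + 68)*109 = (-1*(-2)² + 68)*109 = (-1*4 + 68)*109 = (-4 + 68)*109 = 64*109 = 6976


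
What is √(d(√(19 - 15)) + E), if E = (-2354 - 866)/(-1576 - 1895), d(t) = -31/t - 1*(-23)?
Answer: √406141710/6942 ≈ 2.9030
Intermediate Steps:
d(t) = 23 - 31/t (d(t) = -31/t + 23 = 23 - 31/t)
E = 3220/3471 (E = -3220/(-3471) = -3220*(-1/3471) = 3220/3471 ≈ 0.92769)
√(d(√(19 - 15)) + E) = √((23 - 31/√(19 - 15)) + 3220/3471) = √((23 - 31/(√4)) + 3220/3471) = √((23 - 31/2) + 3220/3471) = √(15/2 + 3220/3471) = √(58505/6942) = √406141710/6942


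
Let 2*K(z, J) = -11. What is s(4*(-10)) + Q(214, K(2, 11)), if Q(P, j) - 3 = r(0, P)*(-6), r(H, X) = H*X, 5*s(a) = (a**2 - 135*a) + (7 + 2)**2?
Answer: 7096/5 ≈ 1419.2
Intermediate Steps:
K(z, J) = -11/2 (K(z, J) = (1/2)*(-11) = -11/2)
s(a) = 81/5 - 27*a + a**2/5 (s(a) = ((a**2 - 135*a) + (7 + 2)**2)/5 = ((a**2 - 135*a) + 9**2)/5 = ((a**2 - 135*a) + 81)/5 = (81 + a**2 - 135*a)/5 = 81/5 - 27*a + a**2/5)
Q(P, j) = 3 (Q(P, j) = 3 + (0*P)*(-6) = 3 + 0*(-6) = 3 + 0 = 3)
s(4*(-10)) + Q(214, K(2, 11)) = (81/5 - 108*(-10) + (4*(-10))**2/5) + 3 = (81/5 - 27*(-40) + (1/5)*(-40)**2) + 3 = (81/5 + 1080 + (1/5)*1600) + 3 = (81/5 + 1080 + 320) + 3 = 7081/5 + 3 = 7096/5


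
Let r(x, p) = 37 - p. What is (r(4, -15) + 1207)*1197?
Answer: 1507023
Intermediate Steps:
(r(4, -15) + 1207)*1197 = ((37 - 1*(-15)) + 1207)*1197 = ((37 + 15) + 1207)*1197 = (52 + 1207)*1197 = 1259*1197 = 1507023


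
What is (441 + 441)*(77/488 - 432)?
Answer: -92935899/244 ≈ -3.8089e+5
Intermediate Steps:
(441 + 441)*(77/488 - 432) = 882*(77*(1/488) - 432) = 882*(77/488 - 432) = 882*(-210739/488) = -92935899/244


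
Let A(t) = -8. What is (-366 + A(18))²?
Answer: 139876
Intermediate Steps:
(-366 + A(18))² = (-366 - 8)² = (-374)² = 139876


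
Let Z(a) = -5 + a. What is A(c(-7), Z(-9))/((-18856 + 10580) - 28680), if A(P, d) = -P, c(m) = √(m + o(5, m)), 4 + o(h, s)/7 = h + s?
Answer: 7*I/36956 ≈ 0.00018941*I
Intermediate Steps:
o(h, s) = -28 + 7*h + 7*s (o(h, s) = -28 + 7*(h + s) = -28 + (7*h + 7*s) = -28 + 7*h + 7*s)
c(m) = √(7 + 8*m) (c(m) = √(m + (-28 + 7*5 + 7*m)) = √(m + (-28 + 35 + 7*m)) = √(m + (7 + 7*m)) = √(7 + 8*m))
A(c(-7), Z(-9))/((-18856 + 10580) - 28680) = (-√(7 + 8*(-7)))/((-18856 + 10580) - 28680) = (-√(7 - 56))/(-8276 - 28680) = -√(-49)/(-36956) = -7*I*(-1/36956) = 7*I/36956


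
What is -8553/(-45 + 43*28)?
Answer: -8553/1159 ≈ -7.3796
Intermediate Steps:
-8553/(-45 + 43*28) = -8553/(-45 + 1204) = -8553/1159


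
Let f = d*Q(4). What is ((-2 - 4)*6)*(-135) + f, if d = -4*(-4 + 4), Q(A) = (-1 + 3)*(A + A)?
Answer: 4860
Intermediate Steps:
Q(A) = 4*A (Q(A) = 2*(2*A) = 4*A)
d = 0 (d = -4*0 = 0)
f = 0 (f = 0*(4*4) = 0*16 = 0)
((-2 - 4)*6)*(-135) + f = ((-2 - 4)*6)*(-135) + 0 = -6*6*(-135) + 0 = -36*(-135) + 0 = 4860 + 0 = 4860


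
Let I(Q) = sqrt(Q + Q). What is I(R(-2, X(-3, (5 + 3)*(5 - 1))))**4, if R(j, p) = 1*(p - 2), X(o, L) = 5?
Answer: 36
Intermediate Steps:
R(j, p) = -2 + p (R(j, p) = 1*(-2 + p) = -2 + p)
I(Q) = sqrt(2)*sqrt(Q) (I(Q) = sqrt(2*Q) = sqrt(2)*sqrt(Q))
I(R(-2, X(-3, (5 + 3)*(5 - 1))))**4 = (sqrt(2)*sqrt(-2 + 5))**4 = (sqrt(2)*sqrt(3))**4 = (sqrt(6))**4 = 36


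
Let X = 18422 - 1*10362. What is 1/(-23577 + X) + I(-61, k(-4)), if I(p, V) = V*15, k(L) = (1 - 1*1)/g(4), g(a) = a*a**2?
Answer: -1/15517 ≈ -6.4445e-5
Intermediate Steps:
g(a) = a**3
k(L) = 0 (k(L) = (1 - 1*1)/(4**3) = (1 - 1)/64 = 0*(1/64) = 0)
X = 8060 (X = 18422 - 10362 = 8060)
I(p, V) = 15*V
1/(-23577 + X) + I(-61, k(-4)) = 1/(-23577 + 8060) + 15*0 = 1/(-15517) + 0 = -1/15517 + 0 = -1/15517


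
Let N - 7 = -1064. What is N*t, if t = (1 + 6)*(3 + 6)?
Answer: -66591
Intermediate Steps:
N = -1057 (N = 7 - 1064 = -1057)
t = 63 (t = 7*9 = 63)
N*t = -1057*63 = -66591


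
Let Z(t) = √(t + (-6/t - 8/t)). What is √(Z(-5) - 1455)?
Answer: √(-36375 + 5*I*√55)/5 ≈ 0.019442 + 38.144*I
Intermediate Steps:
Z(t) = √(t - 14/t)
√(Z(-5) - 1455) = √(√(-5 - 14/(-5)) - 1455) = √(√(-5 - 14*(-⅕)) - 1455) = √(√(-5 + 14/5) - 1455) = √(√(-11/5) - 1455) = √(I*√55/5 - 1455) = √(-1455 + I*√55/5)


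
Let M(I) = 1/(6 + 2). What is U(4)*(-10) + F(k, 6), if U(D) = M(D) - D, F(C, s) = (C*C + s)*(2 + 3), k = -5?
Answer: 775/4 ≈ 193.75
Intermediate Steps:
M(I) = ⅛ (M(I) = 1/8 = ⅛)
F(C, s) = 5*s + 5*C² (F(C, s) = (C² + s)*5 = (s + C²)*5 = 5*s + 5*C²)
U(D) = ⅛ - D
U(4)*(-10) + F(k, 6) = (⅛ - 1*4)*(-10) + (5*6 + 5*(-5)²) = (⅛ - 4)*(-10) + (30 + 5*25) = -31/8*(-10) + (30 + 125) = 155/4 + 155 = 775/4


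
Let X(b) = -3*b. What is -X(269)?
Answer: 807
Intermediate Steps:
-X(269) = -(-3)*269 = -1*(-807) = 807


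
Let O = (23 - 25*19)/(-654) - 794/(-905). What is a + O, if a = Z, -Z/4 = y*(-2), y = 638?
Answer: 1510916408/295935 ≈ 5105.6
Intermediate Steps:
Z = 5104 (Z = -2552*(-2) = -4*(-1276) = 5104)
a = 5104
O = 464168/295935 (O = (23 - 475)*(-1/654) - 794*(-1/905) = -452*(-1/654) + 794/905 = 226/327 + 794/905 = 464168/295935 ≈ 1.5685)
a + O = 5104 + 464168/295935 = 1510916408/295935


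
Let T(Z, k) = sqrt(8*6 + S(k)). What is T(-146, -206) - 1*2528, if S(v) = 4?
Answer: -2528 + 2*sqrt(13) ≈ -2520.8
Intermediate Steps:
T(Z, k) = 2*sqrt(13) (T(Z, k) = sqrt(8*6 + 4) = sqrt(48 + 4) = sqrt(52) = 2*sqrt(13))
T(-146, -206) - 1*2528 = 2*sqrt(13) - 1*2528 = 2*sqrt(13) - 2528 = -2528 + 2*sqrt(13)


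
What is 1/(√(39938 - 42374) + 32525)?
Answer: 32525/1057878061 - 2*I*√609/1057878061 ≈ 3.0746e-5 - 4.6656e-8*I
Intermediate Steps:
1/(√(39938 - 42374) + 32525) = 1/(√(-2436) + 32525) = 1/(2*I*√609 + 32525) = 1/(32525 + 2*I*√609)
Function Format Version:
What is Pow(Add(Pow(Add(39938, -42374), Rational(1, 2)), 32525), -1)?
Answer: Add(Rational(32525, 1057878061), Mul(Rational(-2, 1057878061), I, Pow(609, Rational(1, 2)))) ≈ Add(3.0746e-5, Mul(-4.6656e-8, I))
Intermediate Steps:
Pow(Add(Pow(Add(39938, -42374), Rational(1, 2)), 32525), -1) = Pow(Add(Pow(-2436, Rational(1, 2)), 32525), -1) = Pow(Add(Mul(2, I, Pow(609, Rational(1, 2))), 32525), -1) = Pow(Add(32525, Mul(2, I, Pow(609, Rational(1, 2)))), -1)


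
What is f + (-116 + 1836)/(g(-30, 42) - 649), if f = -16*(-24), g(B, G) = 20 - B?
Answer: 228296/599 ≈ 381.13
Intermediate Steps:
f = 384
f + (-116 + 1836)/(g(-30, 42) - 649) = 384 + (-116 + 1836)/((20 - 1*(-30)) - 649) = 384 + 1720/((20 + 30) - 649) = 384 + 1720/(50 - 649) = 384 + 1720/(-599) = 384 + 1720*(-1/599) = 384 - 1720/599 = 228296/599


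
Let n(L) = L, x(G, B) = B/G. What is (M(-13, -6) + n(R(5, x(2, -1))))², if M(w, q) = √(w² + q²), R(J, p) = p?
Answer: 821/4 - √205 ≈ 190.93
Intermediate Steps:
M(w, q) = √(q² + w²)
(M(-13, -6) + n(R(5, x(2, -1))))² = (√((-6)² + (-13)²) - 1/2)² = (√(36 + 169) - 1*½)² = (√205 - ½)² = (-½ + √205)²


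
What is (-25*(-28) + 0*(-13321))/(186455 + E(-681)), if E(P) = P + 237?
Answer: 100/26573 ≈ 0.0037632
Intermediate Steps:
E(P) = 237 + P
(-25*(-28) + 0*(-13321))/(186455 + E(-681)) = (-25*(-28) + 0*(-13321))/(186455 + (237 - 681)) = (700 + 0)/(186455 - 444) = 700/186011 = 700*(1/186011) = 100/26573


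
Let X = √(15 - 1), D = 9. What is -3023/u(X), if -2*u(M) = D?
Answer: 6046/9 ≈ 671.78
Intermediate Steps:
X = √14 ≈ 3.7417
u(M) = -9/2 (u(M) = -½*9 = -9/2)
-3023/u(X) = -3023/(-9/2) = -3023*(-2/9) = 6046/9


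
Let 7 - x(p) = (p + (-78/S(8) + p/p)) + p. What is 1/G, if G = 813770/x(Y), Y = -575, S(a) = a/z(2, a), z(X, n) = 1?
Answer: 4663/3255080 ≈ 0.0014325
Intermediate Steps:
S(a) = a (S(a) = a/1 = a*1 = a)
x(p) = 63/4 - 2*p (x(p) = 7 - ((p + (-78/8 + p/p)) + p) = 7 - ((p + (-78*1/8 + 1)) + p) = 7 - ((p + (-39/4 + 1)) + p) = 7 - ((p - 35/4) + p) = 7 - ((-35/4 + p) + p) = 7 - (-35/4 + 2*p) = 7 + (35/4 - 2*p) = 63/4 - 2*p)
G = 3255080/4663 (G = 813770/(63/4 - 2*(-575)) = 813770/(63/4 + 1150) = 813770/(4663/4) = 813770*(4/4663) = 3255080/4663 ≈ 698.07)
1/G = 1/(3255080/4663) = 4663/3255080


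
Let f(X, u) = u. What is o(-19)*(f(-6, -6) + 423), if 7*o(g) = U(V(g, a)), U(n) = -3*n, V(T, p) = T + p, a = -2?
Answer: 3753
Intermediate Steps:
o(g) = 6/7 - 3*g/7 (o(g) = (-3*(g - 2))/7 = (-3*(-2 + g))/7 = (6 - 3*g)/7 = 6/7 - 3*g/7)
o(-19)*(f(-6, -6) + 423) = (6/7 - 3/7*(-19))*(-6 + 423) = (6/7 + 57/7)*417 = 9*417 = 3753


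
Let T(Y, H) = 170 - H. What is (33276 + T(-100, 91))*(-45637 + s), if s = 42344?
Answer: -109838015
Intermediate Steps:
(33276 + T(-100, 91))*(-45637 + s) = (33276 + (170 - 1*91))*(-45637 + 42344) = (33276 + (170 - 91))*(-3293) = (33276 + 79)*(-3293) = 33355*(-3293) = -109838015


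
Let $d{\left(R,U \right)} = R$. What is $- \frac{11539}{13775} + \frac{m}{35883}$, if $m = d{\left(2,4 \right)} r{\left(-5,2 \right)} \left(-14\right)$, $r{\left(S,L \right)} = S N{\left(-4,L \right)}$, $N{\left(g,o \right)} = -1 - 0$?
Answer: $- \frac{415982437}{494288325} \approx -0.84158$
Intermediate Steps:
$N{\left(g,o \right)} = -1$ ($N{\left(g,o \right)} = -1 + 0 = -1$)
$r{\left(S,L \right)} = - S$ ($r{\left(S,L \right)} = S \left(-1\right) = - S$)
$m = -140$ ($m = 2 \left(\left(-1\right) \left(-5\right)\right) \left(-14\right) = 2 \cdot 5 \left(-14\right) = 10 \left(-14\right) = -140$)
$- \frac{11539}{13775} + \frac{m}{35883} = - \frac{11539}{13775} - \frac{140}{35883} = - \frac{415982437}{494288325}$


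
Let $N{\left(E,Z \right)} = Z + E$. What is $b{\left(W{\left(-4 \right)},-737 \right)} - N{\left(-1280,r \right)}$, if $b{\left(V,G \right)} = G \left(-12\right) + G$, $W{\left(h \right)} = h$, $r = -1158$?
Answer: $10545$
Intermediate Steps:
$N{\left(E,Z \right)} = E + Z$
$b{\left(V,G \right)} = - 11 G$ ($b{\left(V,G \right)} = - 12 G + G = - 11 G$)
$b{\left(W{\left(-4 \right)},-737 \right)} - N{\left(-1280,r \right)} = \left(-11\right) \left(-737\right) - \left(-1280 - 1158\right) = 8107 - -2438 = 8107 + 2438 = 10545$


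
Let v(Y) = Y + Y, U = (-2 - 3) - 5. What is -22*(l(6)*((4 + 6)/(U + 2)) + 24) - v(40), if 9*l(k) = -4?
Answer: -5582/9 ≈ -620.22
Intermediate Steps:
U = -10 (U = -5 - 5 = -10)
l(k) = -4/9 (l(k) = (1/9)*(-4) = -4/9)
v(Y) = 2*Y
-22*(l(6)*((4 + 6)/(U + 2)) + 24) - v(40) = -22*(-4*(4 + 6)/(9*(-10 + 2)) + 24) - 2*40 = -22*(-40/(9*(-8)) + 24) - 1*80 = -22*(-40*(-1)/(9*8) + 24) - 80 = -22*(-4/9*(-5/4) + 24) - 80 = -22*(5/9 + 24) - 80 = -22*221/9 - 80 = -4862/9 - 80 = -5582/9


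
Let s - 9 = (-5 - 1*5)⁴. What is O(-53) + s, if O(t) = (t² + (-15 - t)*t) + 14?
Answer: 10818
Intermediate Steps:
s = 10009 (s = 9 + (-5 - 1*5)⁴ = 9 + (-5 - 5)⁴ = 9 + (-10)⁴ = 9 + 10000 = 10009)
O(t) = 14 + t² + t*(-15 - t) (O(t) = (t² + t*(-15 - t)) + 14 = 14 + t² + t*(-15 - t))
O(-53) + s = (14 - 15*(-53)) + 10009 = (14 + 795) + 10009 = 809 + 10009 = 10818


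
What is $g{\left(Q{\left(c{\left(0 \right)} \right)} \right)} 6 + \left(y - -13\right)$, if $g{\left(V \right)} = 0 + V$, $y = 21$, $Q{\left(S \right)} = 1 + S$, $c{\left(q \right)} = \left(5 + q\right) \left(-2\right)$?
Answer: $-20$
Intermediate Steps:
$c{\left(q \right)} = -10 - 2 q$
$g{\left(V \right)} = V$
$g{\left(Q{\left(c{\left(0 \right)} \right)} \right)} 6 + \left(y - -13\right) = \left(1 - 10\right) 6 + \left(21 - -13\right) = \left(1 + \left(-10 + 0\right)\right) 6 + \left(21 + 13\right) = \left(1 - 10\right) 6 + 34 = \left(-9\right) 6 + 34 = -54 + 34 = -20$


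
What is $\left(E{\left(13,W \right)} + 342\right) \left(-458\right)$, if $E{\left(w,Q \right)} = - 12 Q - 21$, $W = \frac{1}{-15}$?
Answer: $- \frac{736922}{5} \approx -1.4738 \cdot 10^{5}$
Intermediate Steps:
$W = - \frac{1}{15} \approx -0.066667$
$E{\left(w,Q \right)} = -21 - 12 Q$
$\left(E{\left(13,W \right)} + 342\right) \left(-458\right) = \left(\left(-21 - - \frac{4}{5}\right) + 342\right) \left(-458\right) = \left(\left(-21 + \frac{4}{5}\right) + 342\right) \left(-458\right) = \left(- \frac{101}{5} + 342\right) \left(-458\right) = \frac{1609}{5} \left(-458\right) = - \frac{736922}{5}$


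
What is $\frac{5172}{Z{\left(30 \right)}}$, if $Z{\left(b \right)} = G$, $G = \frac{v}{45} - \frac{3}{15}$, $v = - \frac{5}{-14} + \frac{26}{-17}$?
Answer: $- \frac{6154680}{269} \approx -22880.0$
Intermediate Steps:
$v = - \frac{279}{238}$ ($v = \left(-5\right) \left(- \frac{1}{14}\right) + 26 \left(- \frac{1}{17}\right) = \frac{5}{14} - \frac{26}{17} = - \frac{279}{238} \approx -1.1723$)
$G = - \frac{269}{1190}$ ($G = - \frac{279}{238 \cdot 45} - \frac{3}{15} = \left(- \frac{279}{238}\right) \frac{1}{45} - \frac{1}{5} = - \frac{31}{1190} - \frac{1}{5} = - \frac{269}{1190} \approx -0.22605$)
$Z{\left(b \right)} = - \frac{269}{1190}$
$\frac{5172}{Z{\left(30 \right)}} = \frac{5172}{- \frac{269}{1190}} = 5172 \left(- \frac{1190}{269}\right) = - \frac{6154680}{269}$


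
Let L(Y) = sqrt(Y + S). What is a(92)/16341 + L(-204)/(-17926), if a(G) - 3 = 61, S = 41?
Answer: 64/16341 - I*sqrt(163)/17926 ≈ 0.0039165 - 0.00071221*I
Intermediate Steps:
a(G) = 64 (a(G) = 3 + 61 = 64)
L(Y) = sqrt(41 + Y) (L(Y) = sqrt(Y + 41) = sqrt(41 + Y))
a(92)/16341 + L(-204)/(-17926) = 64/16341 + sqrt(41 - 204)/(-17926) = 64*(1/16341) + sqrt(-163)*(-1/17926) = 64/16341 + (I*sqrt(163))*(-1/17926) = 64/16341 - I*sqrt(163)/17926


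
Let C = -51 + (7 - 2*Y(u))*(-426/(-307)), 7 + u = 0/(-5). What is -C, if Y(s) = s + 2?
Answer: 8415/307 ≈ 27.410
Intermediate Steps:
u = -7 (u = -7 + 0/(-5) = -7 + 0*(-⅕) = -7 + 0 = -7)
Y(s) = 2 + s
C = -8415/307 (C = -51 + (7 - 2*(2 - 7))*(-426/(-307)) = -51 + (7 - 2*(-5))*(-426*(-1/307)) = -51 + (7 + 10)*(426/307) = -51 + 17*(426/307) = -51 + 7242/307 = -8415/307 ≈ -27.410)
-C = -1*(-8415/307) = 8415/307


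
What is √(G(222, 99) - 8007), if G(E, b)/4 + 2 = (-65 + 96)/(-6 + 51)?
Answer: I*√1802755/15 ≈ 89.511*I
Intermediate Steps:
G(E, b) = -236/45 (G(E, b) = -8 + 4*((-65 + 96)/(-6 + 51)) = -8 + 4*(31/45) = -8 + 124/45 = -236/45)
√(G(222, 99) - 8007) = √(-236/45 - 8007) = √(-360551/45) = I*√1802755/15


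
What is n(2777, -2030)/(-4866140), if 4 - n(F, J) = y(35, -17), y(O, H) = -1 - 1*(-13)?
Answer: 2/1216535 ≈ 1.6440e-6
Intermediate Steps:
y(O, H) = 12 (y(O, H) = -1 + 13 = 12)
n(F, J) = -8 (n(F, J) = 4 - 1*12 = 4 - 12 = -8)
n(2777, -2030)/(-4866140) = -8/(-4866140) = -8*(-1/4866140) = 2/1216535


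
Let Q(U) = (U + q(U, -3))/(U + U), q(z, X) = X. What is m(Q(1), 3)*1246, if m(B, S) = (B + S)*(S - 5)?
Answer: -4984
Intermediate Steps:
Q(U) = (-3 + U)/(2*U) (Q(U) = (U - 3)/(U + U) = (-3 + U)/((2*U)) = (-3 + U)*(1/(2*U)) = (-3 + U)/(2*U))
m(B, S) = (-5 + S)*(B + S) (m(B, S) = (B + S)*(-5 + S) = (-5 + S)*(B + S))
m(Q(1), 3)*1246 = (3² - 5*(-3 + 1)/(2*1) - 5*3 + ((½)*(-3 + 1)/1)*3)*1246 = (9 - 5*(-2)/2 - 15 + ((½)*1*(-2))*3)*1246 = (9 - 5*(-1) - 15 - 1*3)*1246 = (9 + 5 - 15 - 3)*1246 = -4*1246 = -4984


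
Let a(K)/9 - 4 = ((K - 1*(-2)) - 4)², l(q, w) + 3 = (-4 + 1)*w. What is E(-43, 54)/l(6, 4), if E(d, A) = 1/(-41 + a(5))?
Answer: -1/1140 ≈ -0.00087719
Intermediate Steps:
l(q, w) = -3 - 3*w (l(q, w) = -3 + (-4 + 1)*w = -3 - 3*w)
a(K) = 36 + 9*(-2 + K)² (a(K) = 36 + 9*((K - 1*(-2)) - 4)² = 36 + 9*((K + 2) - 4)² = 36 + 9*((2 + K) - 4)² = 36 + 9*(-2 + K)²)
E(d, A) = 1/76 (E(d, A) = 1/(-41 + (36 + 9*(-2 + 5)²)) = 1/(-41 + (36 + 9*3²)) = 1/(-41 + (36 + 9*9)) = 1/(-41 + (36 + 81)) = 1/(-41 + 117) = 1/76)
E(-43, 54)/l(6, 4) = (1/76)/(-3 - 3*4) = (1/76)/(-3 - 12) = (1/76)/(-15) = -1/15*1/76 = -1/1140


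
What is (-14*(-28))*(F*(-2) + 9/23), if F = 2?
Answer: -32536/23 ≈ -1414.6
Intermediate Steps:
(-14*(-28))*(F*(-2) + 9/23) = (-14*(-28))*(2*(-2) + 9/23) = 392*(-4 + 9*(1/23)) = 392*(-4 + 9/23) = 392*(-83/23) = -32536/23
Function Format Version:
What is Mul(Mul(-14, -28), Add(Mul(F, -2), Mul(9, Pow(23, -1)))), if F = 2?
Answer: Rational(-32536, 23) ≈ -1414.6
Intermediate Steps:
Mul(Mul(-14, -28), Add(Mul(F, -2), Mul(9, Pow(23, -1)))) = Mul(Mul(-14, -28), Add(Mul(2, -2), Mul(9, Pow(23, -1)))) = Mul(392, Add(-4, Mul(9, Rational(1, 23)))) = Mul(392, Add(-4, Rational(9, 23))) = Mul(392, Rational(-83, 23)) = Rational(-32536, 23)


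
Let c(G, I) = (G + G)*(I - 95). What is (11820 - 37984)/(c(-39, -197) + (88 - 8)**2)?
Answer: -6541/7294 ≈ -0.89676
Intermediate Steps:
c(G, I) = 2*G*(-95 + I) (c(G, I) = (2*G)*(-95 + I) = 2*G*(-95 + I))
(11820 - 37984)/(c(-39, -197) + (88 - 8)**2) = (11820 - 37984)/(2*(-39)*(-95 - 197) + (88 - 8)**2) = -26164/(2*(-39)*(-292) + 80**2) = -26164/(22776 + 6400) = -26164/29176 = -26164*1/29176 = -6541/7294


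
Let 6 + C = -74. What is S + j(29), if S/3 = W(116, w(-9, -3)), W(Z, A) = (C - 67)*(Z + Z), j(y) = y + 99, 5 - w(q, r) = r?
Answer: -102184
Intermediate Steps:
w(q, r) = 5 - r
C = -80 (C = -6 - 74 = -80)
j(y) = 99 + y
W(Z, A) = -294*Z (W(Z, A) = (-80 - 67)*(Z + Z) = -294*Z)
S = -102312 (S = 3*(-294*116) = 3*(-34104) = -102312)
S + j(29) = -102312 + (99 + 29) = -102312 + 128 = -102184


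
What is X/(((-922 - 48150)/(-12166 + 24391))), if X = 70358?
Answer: -430063275/24536 ≈ -17528.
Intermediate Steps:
X/(((-922 - 48150)/(-12166 + 24391))) = 70358/(((-922 - 48150)/(-12166 + 24391))) = 70358/((-49072/12225)) = 70358/((-49072*1/12225)) = 70358/(-49072/12225) = 70358*(-12225/49072) = -430063275/24536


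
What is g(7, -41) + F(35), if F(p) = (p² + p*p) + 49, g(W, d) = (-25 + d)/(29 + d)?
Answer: 5009/2 ≈ 2504.5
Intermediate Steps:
g(W, d) = (-25 + d)/(29 + d)
F(p) = 49 + 2*p² (F(p) = (p² + p²) + 49 = 2*p² + 49 = 49 + 2*p²)
g(7, -41) + F(35) = (-25 - 41)/(29 - 41) + (49 + 2*35²) = -66/(-12) + (49 + 2*1225) = -1/12*(-66) + (49 + 2450) = 11/2 + 2499 = 5009/2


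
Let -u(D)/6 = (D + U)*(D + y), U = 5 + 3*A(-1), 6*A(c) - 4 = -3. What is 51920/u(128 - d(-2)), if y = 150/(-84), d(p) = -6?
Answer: -726880/1549287 ≈ -0.46917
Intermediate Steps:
A(c) = 1/6 (A(c) = 2/3 + (1/6)*(-3) = 2/3 - 1/2 = 1/6)
U = 11/2 (U = 5 + 3*(1/6) = 5 + 1/2 = 11/2 ≈ 5.5000)
y = -25/14 (y = 150*(-1/84) = -25/14 ≈ -1.7857)
u(D) = -6*(-25/14 + D)*(11/2 + D) (u(D) = -6*(D + 11/2)*(D - 25/14) = -6*(11/2 + D)*(-25/14 + D) = -6*(-25/14 + D)*(11/2 + D))
51920/u(128 - d(-2)) = 51920/(825/14 - 6*(128 - 1*(-6))**2 - 156*(128 - 1*(-6))/7) = 51920/(825/14 - 6*(128 + 6)**2 - 156*(128 + 6)/7) = 51920/(825/14 - 6*134**2 - 156/7*134) = 51920/(825/14 - 6*17956 - 20904/7) = 51920/(825/14 - 107736 - 20904/7) = 51920/(-1549287/14) = 51920*(-14/1549287) = -726880/1549287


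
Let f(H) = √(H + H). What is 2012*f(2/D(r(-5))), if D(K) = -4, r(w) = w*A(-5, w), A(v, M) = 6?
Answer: 2012*I ≈ 2012.0*I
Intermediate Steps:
r(w) = 6*w (r(w) = w*6 = 6*w)
f(H) = √2*√H (f(H) = √(2*H) = √2*√H)
2012*f(2/D(r(-5))) = 2012*(√2*√(2/(-4))) = 2012*(√2*√(2*(-¼))) = 2012*(√2*√(-½)) = 2012*(√2*(I*√2/2)) = 2012*I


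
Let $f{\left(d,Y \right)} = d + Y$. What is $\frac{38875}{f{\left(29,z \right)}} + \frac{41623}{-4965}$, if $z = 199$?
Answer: $\frac{61174777}{377340} \approx 162.12$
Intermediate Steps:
$f{\left(d,Y \right)} = Y + d$
$\frac{38875}{f{\left(29,z \right)}} + \frac{41623}{-4965} = \frac{38875}{199 + 29} + \frac{41623}{-4965} = \frac{38875}{228} + 41623 \left(- \frac{1}{4965}\right) = 38875 \cdot \frac{1}{228} - \frac{41623}{4965} = \frac{38875}{228} - \frac{41623}{4965} = \frac{61174777}{377340}$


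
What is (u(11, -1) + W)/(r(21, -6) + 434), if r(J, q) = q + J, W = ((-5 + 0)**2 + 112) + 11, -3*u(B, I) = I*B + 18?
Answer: 437/1347 ≈ 0.32442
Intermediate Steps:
u(B, I) = -6 - B*I/3 (u(B, I) = -(I*B + 18)/3 = -(B*I + 18)/3 = -(18 + B*I)/3 = -6 - B*I/3)
W = 148 (W = ((-5)**2 + 112) + 11 = (25 + 112) + 11 = 137 + 11 = 148)
r(J, q) = J + q
(u(11, -1) + W)/(r(21, -6) + 434) = ((-6 - 1/3*11*(-1)) + 148)/((21 - 6) + 434) = ((-6 + 11/3) + 148)/(15 + 434) = (-7/3 + 148)/449 = (437/3)*(1/449) = 437/1347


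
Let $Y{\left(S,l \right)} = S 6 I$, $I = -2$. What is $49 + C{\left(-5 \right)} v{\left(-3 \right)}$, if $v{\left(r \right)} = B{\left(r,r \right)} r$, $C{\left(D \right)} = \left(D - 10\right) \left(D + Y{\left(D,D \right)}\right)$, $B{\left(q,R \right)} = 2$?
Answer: $4999$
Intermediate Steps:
$Y{\left(S,l \right)} = - 12 S$ ($Y{\left(S,l \right)} = S 6 \left(-2\right) = 6 S \left(-2\right) = - 12 S$)
$C{\left(D \right)} = - 11 D \left(-10 + D\right)$ ($C{\left(D \right)} = \left(D - 10\right) \left(D - 12 D\right) = \left(-10 + D\right) \left(- 11 D\right) = - 11 D \left(-10 + D\right)$)
$v{\left(r \right)} = 2 r$
$49 + C{\left(-5 \right)} v{\left(-3 \right)} = 49 + 11 \left(-5\right) \left(10 - -5\right) 2 \left(-3\right) = 49 + 11 \left(-5\right) \left(10 + 5\right) \left(-6\right) = 49 + 11 \left(-5\right) 15 \left(-6\right) = 49 - -4950 = 49 + 4950 = 4999$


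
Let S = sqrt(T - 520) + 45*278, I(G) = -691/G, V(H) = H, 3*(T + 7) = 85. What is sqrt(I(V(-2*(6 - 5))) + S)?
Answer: sqrt(462798 + 24*I*sqrt(1122))/6 ≈ 113.38 + 0.098476*I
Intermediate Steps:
T = 64/3 (T = -7 + (1/3)*85 = -7 + 85/3 = 64/3 ≈ 21.333)
S = 12510 + 2*I*sqrt(1122)/3 (S = sqrt(64/3 - 520) + 45*278 = sqrt(-1496/3) + 12510 = 2*I*sqrt(1122)/3 + 12510 = 12510 + 2*I*sqrt(1122)/3 ≈ 12510.0 + 22.331*I)
sqrt(I(V(-2*(6 - 5))) + S) = sqrt(-691*(-1/(2*(6 - 5))) + (12510 + 2*I*sqrt(1122)/3)) = sqrt(-691/((-2*1)) + (12510 + 2*I*sqrt(1122)/3)) = sqrt(-691/(-2) + (12510 + 2*I*sqrt(1122)/3)) = sqrt(-691*(-1/2) + (12510 + 2*I*sqrt(1122)/3)) = sqrt(691/2 + (12510 + 2*I*sqrt(1122)/3)) = sqrt(25711/2 + 2*I*sqrt(1122)/3)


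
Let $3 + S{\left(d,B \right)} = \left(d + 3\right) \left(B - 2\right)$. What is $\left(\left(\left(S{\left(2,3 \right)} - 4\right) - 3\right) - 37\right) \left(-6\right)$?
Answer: $252$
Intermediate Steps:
$S{\left(d,B \right)} = -3 + \left(-2 + B\right) \left(3 + d\right)$ ($S{\left(d,B \right)} = -3 + \left(d + 3\right) \left(B - 2\right) = -3 + \left(3 + d\right) \left(-2 + B\right) = -3 + \left(-2 + B\right) \left(3 + d\right)$)
$\left(\left(\left(S{\left(2,3 \right)} - 4\right) - 3\right) - 37\right) \left(-6\right) = \left(\left(\left(\left(-9 - 4 + 3 \cdot 3 + 3 \cdot 2\right) - 4\right) - 3\right) - 37\right) \left(-6\right) = \left(\left(\left(\left(-9 - 4 + 9 + 6\right) - 4\right) - 3\right) - 37\right) \left(-6\right) = \left(\left(\left(2 - 4\right) - 3\right) - 37\right) \left(-6\right) = \left(\left(-2 - 3\right) - 37\right) \left(-6\right) = \left(-5 - 37\right) \left(-6\right) = \left(-42\right) \left(-6\right) = 252$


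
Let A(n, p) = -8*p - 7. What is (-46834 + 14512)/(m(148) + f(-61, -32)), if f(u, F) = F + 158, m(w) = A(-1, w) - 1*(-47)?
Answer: 16161/509 ≈ 31.750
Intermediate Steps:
A(n, p) = -7 - 8*p
m(w) = 40 - 8*w (m(w) = (-7 - 8*w) - 1*(-47) = (-7 - 8*w) + 47 = 40 - 8*w)
f(u, F) = 158 + F
(-46834 + 14512)/(m(148) + f(-61, -32)) = (-46834 + 14512)/((40 - 8*148) + (158 - 32)) = -32322/((40 - 1184) + 126) = -32322/(-1144 + 126) = -32322/(-1018) = -32322*(-1/1018) = 16161/509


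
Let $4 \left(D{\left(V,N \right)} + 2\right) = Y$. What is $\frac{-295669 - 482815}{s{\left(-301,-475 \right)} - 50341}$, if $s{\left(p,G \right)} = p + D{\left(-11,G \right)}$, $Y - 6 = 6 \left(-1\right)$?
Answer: $\frac{194621}{12661} \approx 15.372$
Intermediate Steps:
$Y = 0$ ($Y = 6 + 6 \left(-1\right) = 6 - 6 = 0$)
$D{\left(V,N \right)} = -2$ ($D{\left(V,N \right)} = -2 + \frac{1}{4} \cdot 0 = -2 + 0 = -2$)
$s{\left(p,G \right)} = -2 + p$ ($s{\left(p,G \right)} = p - 2 = -2 + p$)
$\frac{-295669 - 482815}{s{\left(-301,-475 \right)} - 50341} = \frac{-295669 - 482815}{\left(-2 - 301\right) - 50341} = - \frac{778484}{-303 - 50341} = - \frac{778484}{-50644} = \left(-778484\right) \left(- \frac{1}{50644}\right) = \frac{194621}{12661}$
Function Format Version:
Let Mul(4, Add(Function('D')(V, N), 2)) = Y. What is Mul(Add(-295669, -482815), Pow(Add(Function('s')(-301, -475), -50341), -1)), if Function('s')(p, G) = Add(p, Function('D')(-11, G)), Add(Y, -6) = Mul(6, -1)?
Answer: Rational(194621, 12661) ≈ 15.372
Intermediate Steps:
Y = 0 (Y = Add(6, Mul(6, -1)) = Add(6, -6) = 0)
Function('D')(V, N) = -2 (Function('D')(V, N) = Add(-2, Mul(Rational(1, 4), 0)) = Add(-2, 0) = -2)
Function('s')(p, G) = Add(-2, p) (Function('s')(p, G) = Add(p, -2) = Add(-2, p))
Mul(Add(-295669, -482815), Pow(Add(Function('s')(-301, -475), -50341), -1)) = Mul(Add(-295669, -482815), Pow(Add(Add(-2, -301), -50341), -1)) = Mul(-778484, Pow(Add(-303, -50341), -1)) = Mul(-778484, Pow(-50644, -1)) = Mul(-778484, Rational(-1, 50644)) = Rational(194621, 12661)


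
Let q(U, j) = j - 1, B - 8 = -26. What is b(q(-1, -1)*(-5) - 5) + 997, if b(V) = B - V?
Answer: 974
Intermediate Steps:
B = -18 (B = 8 - 26 = -18)
q(U, j) = -1 + j
b(V) = -18 - V
b(q(-1, -1)*(-5) - 5) + 997 = (-18 - ((-1 - 1)*(-5) - 5)) + 997 = (-18 - (-2*(-5) - 5)) + 997 = (-18 - (10 - 5)) + 997 = (-18 - 1*5) + 997 = (-18 - 5) + 997 = -23 + 997 = 974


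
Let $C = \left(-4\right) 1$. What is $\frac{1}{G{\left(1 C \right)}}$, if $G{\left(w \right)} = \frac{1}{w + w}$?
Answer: $-8$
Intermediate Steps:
$C = -4$
$G{\left(w \right)} = \frac{1}{2 w}$
$\frac{1}{G{\left(1 C \right)}} = \frac{1}{\frac{1}{2} \frac{1}{1 \left(-4\right)}} = \frac{1}{\frac{1}{2} \frac{1}{-4}} = \frac{1}{\frac{1}{2} \left(- \frac{1}{4}\right)} = \frac{1}{- \frac{1}{8}} = -8$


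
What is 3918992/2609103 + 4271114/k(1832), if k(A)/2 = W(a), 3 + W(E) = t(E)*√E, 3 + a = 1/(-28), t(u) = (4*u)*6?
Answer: -30221164422595/76343347724 + 1270656415*I*√595/1843404 ≈ -395.86 + 16814.0*I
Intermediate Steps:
t(u) = 24*u
a = -85/28 (a = -3 + 1/(-28) = -3 - 1/28 = -85/28 ≈ -3.0357)
W(E) = -3 + 24*E^(3/2) (W(E) = -3 + (24*E)*√E = -3 + 24*E^(3/2))
k(A) = -6 - 510*I*√595/49 (k(A) = 2*(-3 + 24*(-85/28)^(3/2)) = 2*(-3 + 24*(-85*I*√595/392)) = 2*(-3 - 255*I*√595/49) = -6 - 510*I*√595/49)
3918992/2609103 + 4271114/k(1832) = 3918992/2609103 + 4271114/(-6 - 510*I*√595/49) = 3918992*(1/2609103) + 4271114/(-6 - 510*I*√595/49) = 559856/372729 + 4271114/(-6 - 510*I*√595/49)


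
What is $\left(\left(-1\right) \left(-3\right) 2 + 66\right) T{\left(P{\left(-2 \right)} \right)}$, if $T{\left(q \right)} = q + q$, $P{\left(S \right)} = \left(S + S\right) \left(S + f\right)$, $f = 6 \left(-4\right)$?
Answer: $14976$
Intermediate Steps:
$f = -24$
$P{\left(S \right)} = 2 S \left(-24 + S\right)$ ($P{\left(S \right)} = \left(S + S\right) \left(S - 24\right) = 2 S \left(-24 + S\right)$)
$T{\left(q \right)} = 2 q$
$\left(\left(-1\right) \left(-3\right) 2 + 66\right) T{\left(P{\left(-2 \right)} \right)} = \left(\left(-1\right) \left(-3\right) 2 + 66\right) 2 \cdot 2 \left(-2\right) \left(-24 - 2\right) = \left(3 \cdot 2 + 66\right) 2 \cdot 2 \left(-2\right) \left(-26\right) = \left(6 + 66\right) 2 \cdot 104 = 72 \cdot 208 = 14976$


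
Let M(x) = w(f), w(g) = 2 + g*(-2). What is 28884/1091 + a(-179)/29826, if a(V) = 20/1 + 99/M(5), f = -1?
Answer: 3446172025/130160664 ≈ 26.476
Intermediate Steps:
w(g) = 2 - 2*g
M(x) = 4 (M(x) = 2 - 2*(-1) = 2 + 2 = 4)
a(V) = 179/4 (a(V) = 20/1 + 99/4 = 20*1 + 99*(¼) = 20 + 99/4 = 179/4)
28884/1091 + a(-179)/29826 = 28884/1091 + (179/4)/29826 = 28884*(1/1091) + (179/4)*(1/29826) = 28884/1091 + 179/119304 = 3446172025/130160664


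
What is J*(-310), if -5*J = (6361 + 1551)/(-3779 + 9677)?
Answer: 245272/2949 ≈ 83.171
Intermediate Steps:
J = -3956/14745 (J = -(6361 + 1551)/(5*(-3779 + 9677)) = -7912/(5*5898) = -⅕*3956/2949 = -3956/14745 ≈ -0.26829)
J*(-310) = -3956/14745*(-310) = 245272/2949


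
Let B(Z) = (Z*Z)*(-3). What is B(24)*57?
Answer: -98496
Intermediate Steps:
B(Z) = -3*Z² (B(Z) = Z²*(-3) = -3*Z²)
B(24)*57 = -3*24²*57 = -3*576*57 = -1728*57 = -98496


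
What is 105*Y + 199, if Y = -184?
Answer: -19121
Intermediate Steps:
105*Y + 199 = 105*(-184) + 199 = -19320 + 199 = -19121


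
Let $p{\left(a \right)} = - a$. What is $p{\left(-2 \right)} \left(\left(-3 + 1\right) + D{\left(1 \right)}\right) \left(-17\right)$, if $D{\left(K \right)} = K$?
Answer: $34$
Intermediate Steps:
$p{\left(-2 \right)} \left(\left(-3 + 1\right) + D{\left(1 \right)}\right) \left(-17\right) = \left(-1\right) \left(-2\right) \left(\left(-3 + 1\right) + 1\right) \left(-17\right) = 2 \left(-2 + 1\right) \left(-17\right) = 2 \left(-1\right) \left(-17\right) = \left(-2\right) \left(-17\right) = 34$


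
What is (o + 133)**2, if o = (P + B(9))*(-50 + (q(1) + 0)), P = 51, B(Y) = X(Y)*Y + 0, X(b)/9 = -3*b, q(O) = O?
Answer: 10982411209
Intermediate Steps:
X(b) = -27*b (X(b) = 9*(-3*b) = -27*b)
B(Y) = -27*Y**2 (B(Y) = (-27*Y)*Y + 0 = -27*Y**2 + 0 = -27*Y**2)
o = 104664 (o = (51 - 27*9**2)*(-50 + (1 + 0)) = (51 - 27*81)*(-50 + 1) = (51 - 2187)*(-49) = -2136*(-49) = 104664)
(o + 133)**2 = (104664 + 133)**2 = 104797**2 = 10982411209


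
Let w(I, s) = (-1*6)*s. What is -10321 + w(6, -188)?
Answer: -9193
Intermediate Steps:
w(I, s) = -6*s
-10321 + w(6, -188) = -10321 - 6*(-188) = -10321 + 1128 = -9193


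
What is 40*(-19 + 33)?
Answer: 560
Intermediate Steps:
40*(-19 + 33) = 40*14 = 560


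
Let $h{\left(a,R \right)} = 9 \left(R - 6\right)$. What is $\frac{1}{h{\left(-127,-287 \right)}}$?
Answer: $- \frac{1}{2637} \approx -0.00037922$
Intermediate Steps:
$h{\left(a,R \right)} = -54 + 9 R$ ($h{\left(a,R \right)} = 9 \left(-6 + R\right) = -54 + 9 R$)
$\frac{1}{h{\left(-127,-287 \right)}} = \frac{1}{-54 + 9 \left(-287\right)} = \frac{1}{-54 - 2583} = \frac{1}{-2637} = - \frac{1}{2637}$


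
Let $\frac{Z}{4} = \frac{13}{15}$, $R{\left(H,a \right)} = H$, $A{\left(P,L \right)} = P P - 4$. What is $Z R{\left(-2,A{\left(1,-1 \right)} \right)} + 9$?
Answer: $\frac{31}{15} \approx 2.0667$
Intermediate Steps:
$A{\left(P,L \right)} = -4 + P^{2}$ ($A{\left(P,L \right)} = P^{2} - 4 = -4 + P^{2}$)
$Z = \frac{52}{15}$ ($Z = 4 \cdot \frac{13}{15} = \frac{52}{15} \approx 3.4667$)
$Z R{\left(-2,A{\left(1,-1 \right)} \right)} + 9 = \frac{52}{15} \left(-2\right) + 9 = - \frac{104}{15} + 9 = \frac{31}{15}$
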